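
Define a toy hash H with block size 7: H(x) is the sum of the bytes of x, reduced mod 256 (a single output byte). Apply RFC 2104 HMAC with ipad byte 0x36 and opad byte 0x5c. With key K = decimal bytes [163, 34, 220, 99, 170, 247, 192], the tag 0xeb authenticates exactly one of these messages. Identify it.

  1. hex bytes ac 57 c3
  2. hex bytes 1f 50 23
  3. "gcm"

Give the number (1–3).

3

Key decimal bytes [163, 34, 220, 99, 170, 247, 192] = a3 22 dc 63 aa f7 c0 is exactly B = 7 bytes: K' = a3 22 dc 63 aa f7 c0.
K' ⊕ ipad = 95 14 ea 55 9c c1 f6; K' ⊕ opad = ff 7e 80 3f f6 ab 9c.
m1: inner = H(95 14 ea 55 9c c1 f6 ac 57 c3) = 01; tag = H(ff 7e 80 3f f6 ab 9c 01) = 7a
m2: inner = H(95 14 ea 55 9c c1 f6 1f 50 23) = cd; tag = H(ff 7e 80 3f f6 ab 9c cd) = 46
m3: inner = H(95 14 ea 55 9c c1 f6 67 63 6d) = 72; tag = H(ff 7e 80 3f f6 ab 9c 72) = eb ← matches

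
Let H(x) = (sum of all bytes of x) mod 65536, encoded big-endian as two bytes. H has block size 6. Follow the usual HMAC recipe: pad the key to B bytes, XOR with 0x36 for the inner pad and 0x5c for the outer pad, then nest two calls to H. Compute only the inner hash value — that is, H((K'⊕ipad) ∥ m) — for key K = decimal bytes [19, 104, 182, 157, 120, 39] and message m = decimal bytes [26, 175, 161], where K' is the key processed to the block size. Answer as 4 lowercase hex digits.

Key decimal bytes [19, 104, 182, 157, 120, 39] = 13 68 b6 9d 78 27 is exactly B = 6 bytes: K' = 13 68 b6 9d 78 27.
K' ⊕ ipad = 25 5e 80 ab 4e 11.
Inner input = 25 5e 80 ab 4e 11 ∥ 1a af a1.
Inner hash: sum = 37+94+128+171+78+17+26+175+161 = 887 → 03 77.

0377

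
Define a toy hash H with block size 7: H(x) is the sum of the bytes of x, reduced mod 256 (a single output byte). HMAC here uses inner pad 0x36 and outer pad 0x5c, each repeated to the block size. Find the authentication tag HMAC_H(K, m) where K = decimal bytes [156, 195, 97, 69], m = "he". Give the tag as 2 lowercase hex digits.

a1

Key decimal bytes [156, 195, 97, 69] = 9c c3 61 45 is 4 bytes ≤ B = 7; zero-pad to 7 bytes: K' = 9c c3 61 45 00 00 00.
K' ⊕ ipad = aa f5 57 73 36 36 36.  K' ⊕ opad = c0 9f 3d 19 5c 5c 5c.
Inner input = (K'⊕ipad) ∥ m = aa f5 57 73 36 36 36 ∥ 68 65.
Inner hash: sum = 170+245+87+115+54+54+54+104+101 = 984; mod 256 = 216 → d8.
Outer input = (K'⊕opad) ∥ inner = c0 9f 3d 19 5c 5c 5c ∥ d8.
Outer hash (tag): sum = 192+159+61+25+92+92+92+216 = 929; mod 256 = 161 → a1.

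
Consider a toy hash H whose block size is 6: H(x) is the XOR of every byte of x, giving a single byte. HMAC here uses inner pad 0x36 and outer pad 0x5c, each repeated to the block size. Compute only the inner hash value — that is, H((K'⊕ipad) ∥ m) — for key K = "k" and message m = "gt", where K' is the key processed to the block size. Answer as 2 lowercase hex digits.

Key "k" = 6b is 1 byte ≤ B = 6; zero-pad to 6 bytes: K' = 6b 00 00 00 00 00.
K' ⊕ ipad = 5d 36 36 36 36 36.
Inner input = 5d 36 36 36 36 36 ∥ 67 74.
Inner hash: XOR 5d⊕36⊕36⊕36⊕36⊕36⊕67⊕74 = 78.

78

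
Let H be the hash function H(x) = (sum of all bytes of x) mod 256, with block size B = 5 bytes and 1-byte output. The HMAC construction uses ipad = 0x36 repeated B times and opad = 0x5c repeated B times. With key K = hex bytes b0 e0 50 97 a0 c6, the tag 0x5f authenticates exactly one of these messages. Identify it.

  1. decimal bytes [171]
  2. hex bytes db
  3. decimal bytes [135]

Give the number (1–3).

1

Key hex bytes b0 e0 50 97 a0 c6 is 6 bytes > B = 5, so hash it first: H(key) = dd, then zero-pad to 5 bytes: K' = dd 00 00 00 00.
K' ⊕ ipad = eb 36 36 36 36; K' ⊕ opad = 81 5c 5c 5c 5c.
m1: inner = H(eb 36 36 36 36 ab) = 6e; tag = H(81 5c 5c 5c 5c 6e) = 5f ← matches
m2: inner = H(eb 36 36 36 36 db) = 9e; tag = H(81 5c 5c 5c 5c 9e) = 8f
m3: inner = H(eb 36 36 36 36 87) = 4a; tag = H(81 5c 5c 5c 5c 4a) = 3b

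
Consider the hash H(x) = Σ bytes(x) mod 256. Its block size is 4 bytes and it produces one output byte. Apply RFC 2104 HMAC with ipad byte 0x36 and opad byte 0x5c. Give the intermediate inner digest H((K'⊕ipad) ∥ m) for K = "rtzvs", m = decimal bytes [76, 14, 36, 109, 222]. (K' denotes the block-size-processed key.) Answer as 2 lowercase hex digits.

Key "rtzvs" = 72 74 7a 76 73 is 5 bytes > B = 4, so hash it first: H(key) = 49, then zero-pad to 4 bytes: K' = 49 00 00 00.
K' ⊕ ipad = 7f 36 36 36.
Inner input = 7f 36 36 36 ∥ 4c 0e 24 6d de.
Inner hash: sum = 127+54+54+54+76+14+36+109+222 = 746; mod 256 = 234 → ea.

ea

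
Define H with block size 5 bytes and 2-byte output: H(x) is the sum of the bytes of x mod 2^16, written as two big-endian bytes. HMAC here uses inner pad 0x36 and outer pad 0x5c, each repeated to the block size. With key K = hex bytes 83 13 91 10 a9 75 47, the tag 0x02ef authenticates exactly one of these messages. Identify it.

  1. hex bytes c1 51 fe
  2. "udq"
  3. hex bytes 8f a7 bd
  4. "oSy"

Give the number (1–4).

4

Key hex bytes 83 13 91 10 a9 75 47 is 7 bytes > B = 5, so hash it first: H(key) = 02 9c, then zero-pad to 5 bytes: K' = 02 9c 00 00 00.
K' ⊕ ipad = 34 aa 36 36 36; K' ⊕ opad = 5e c0 5c 5c 5c.
m1: inner = H(34 aa 36 36 36 c1 51 fe) = 03 90; tag = H(5e c0 5c 5c 5c 03 90) = 02c5
m2: inner = H(34 aa 36 36 36 75 64 71) = 02 ca; tag = H(5e c0 5c 5c 5c 02 ca) = 02fe
m3: inner = H(34 aa 36 36 36 8f a7 bd) = 03 73; tag = H(5e c0 5c 5c 5c 03 73) = 02a8
m4: inner = H(34 aa 36 36 36 6f 53 79) = 02 bb; tag = H(5e c0 5c 5c 5c 02 bb) = 02ef ← matches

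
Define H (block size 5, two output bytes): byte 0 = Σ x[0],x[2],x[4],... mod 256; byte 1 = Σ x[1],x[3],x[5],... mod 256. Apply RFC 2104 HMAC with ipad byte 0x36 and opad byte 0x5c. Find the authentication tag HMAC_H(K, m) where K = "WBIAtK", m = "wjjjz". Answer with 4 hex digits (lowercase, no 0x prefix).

8950

Key "WBIAtK" = 57 42 49 41 74 4b is 6 bytes > B = 5, so hash it first: H(key) = 14 ce, then zero-pad to 5 bytes: K' = 14 ce 00 00 00.
K' ⊕ ipad = 22 f8 36 36 36.  K' ⊕ opad = 48 92 5c 5c 5c.
Inner input = (K'⊕ipad) ∥ m = 22 f8 36 36 36 ∥ 77 6a 6a 6a 7a.
Inner hash: even-index sum = 354 mod 256 = 98; odd-index sum = 649 mod 256 = 137 → 62 89.
Outer input = (K'⊕opad) ∥ inner = 48 92 5c 5c 5c ∥ 62 89.
Outer hash (tag): even-index sum = 393 mod 256 = 137; odd-index sum = 336 mod 256 = 80 → 89 50.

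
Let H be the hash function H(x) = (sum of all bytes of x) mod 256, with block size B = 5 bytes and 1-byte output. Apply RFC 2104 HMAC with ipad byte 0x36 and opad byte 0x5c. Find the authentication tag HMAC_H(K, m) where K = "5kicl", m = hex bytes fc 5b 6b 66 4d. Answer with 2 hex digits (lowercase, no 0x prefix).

Key "5kicl" = 35 6b 69 63 6c is exactly B = 5 bytes: K' = 35 6b 69 63 6c.
K' ⊕ ipad = 03 5d 5f 55 5a.  K' ⊕ opad = 69 37 35 3f 30.
Inner input = (K'⊕ipad) ∥ m = 03 5d 5f 55 5a ∥ fc 5b 6b 66 4d.
Inner hash: sum = 3+93+95+85+90+252+91+107+102+77 = 995; mod 256 = 227 → e3.
Outer input = (K'⊕opad) ∥ inner = 69 37 35 3f 30 ∥ e3.
Outer hash (tag): sum = 105+55+53+63+48+227 = 551; mod 256 = 39 → 27.

27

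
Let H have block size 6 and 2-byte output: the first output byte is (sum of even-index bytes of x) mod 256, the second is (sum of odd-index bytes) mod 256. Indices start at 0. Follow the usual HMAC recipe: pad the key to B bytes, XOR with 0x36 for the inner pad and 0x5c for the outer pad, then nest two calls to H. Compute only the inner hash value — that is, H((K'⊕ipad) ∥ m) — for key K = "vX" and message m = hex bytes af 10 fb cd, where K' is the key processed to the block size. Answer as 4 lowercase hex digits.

Key "vX" = 76 58 is 2 bytes ≤ B = 6; zero-pad to 6 bytes: K' = 76 58 00 00 00 00.
K' ⊕ ipad = 40 6e 36 36 36 36.
Inner input = 40 6e 36 36 36 36 ∥ af 10 fb cd.
Inner hash: even-index sum = 598 mod 256 = 86; odd-index sum = 439 mod 256 = 183 → 56 b7.

56b7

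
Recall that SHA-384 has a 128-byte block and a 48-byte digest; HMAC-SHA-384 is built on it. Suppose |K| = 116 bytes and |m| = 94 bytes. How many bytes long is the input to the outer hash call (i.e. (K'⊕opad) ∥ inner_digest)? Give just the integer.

Key is 116 ≤ 128 bytes, zero-padded: |K'| = 128.
Outer input = (K'⊕opad) ∥ H(inner) → 128 + 48 = 176 bytes.

176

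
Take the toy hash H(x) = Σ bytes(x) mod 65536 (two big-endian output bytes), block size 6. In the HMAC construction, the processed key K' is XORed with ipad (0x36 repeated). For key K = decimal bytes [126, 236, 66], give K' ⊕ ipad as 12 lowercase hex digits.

48da74363636

Key decimal bytes [126, 236, 66] = 7e ec 42 is 3 bytes ≤ B = 6; zero-pad to 6 bytes: K' = 7e ec 42 00 00 00.
XOR each byte with 0x36: 7e⊕36=48, ec⊕36=da, 42⊕36=74, 00⊕36=36, 00⊕36=36, 00⊕36=36.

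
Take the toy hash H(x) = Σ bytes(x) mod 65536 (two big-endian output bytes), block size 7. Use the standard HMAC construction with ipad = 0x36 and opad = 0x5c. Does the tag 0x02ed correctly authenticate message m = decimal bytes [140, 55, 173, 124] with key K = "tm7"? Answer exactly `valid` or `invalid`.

Key "tm7" = 74 6d 37 is 3 bytes ≤ B = 7; zero-pad to 7 bytes: K' = 74 6d 37 00 00 00 00.
K' ⊕ ipad = 42 5b 01 36 36 36 36; K' ⊕ opad = 28 31 6b 5c 5c 5c 5c.
Inner hash: sum = 66+91+1+54+54+54+54+140+55+173+124 = 866 → 03 62.
Outer hash (recomputed tag): sum = 40+49+107+92+92+92+92+3+98 = 665 → 02 99.
Recomputed tag = 0299; claimed = 02ed → mismatch.

invalid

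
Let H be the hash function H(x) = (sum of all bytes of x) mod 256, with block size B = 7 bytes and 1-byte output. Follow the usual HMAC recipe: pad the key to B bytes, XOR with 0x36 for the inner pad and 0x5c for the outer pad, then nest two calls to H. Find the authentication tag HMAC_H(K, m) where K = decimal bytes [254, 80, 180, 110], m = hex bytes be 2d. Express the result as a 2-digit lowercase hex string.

71

Key decimal bytes [254, 80, 180, 110] = fe 50 b4 6e is 4 bytes ≤ B = 7; zero-pad to 7 bytes: K' = fe 50 b4 6e 00 00 00.
K' ⊕ ipad = c8 66 82 58 36 36 36.  K' ⊕ opad = a2 0c e8 32 5c 5c 5c.
Inner input = (K'⊕ipad) ∥ m = c8 66 82 58 36 36 36 ∥ be 2d.
Inner hash: sum = 200+102+130+88+54+54+54+190+45 = 917; mod 256 = 149 → 95.
Outer input = (K'⊕opad) ∥ inner = a2 0c e8 32 5c 5c 5c ∥ 95.
Outer hash (tag): sum = 162+12+232+50+92+92+92+149 = 881; mod 256 = 113 → 71.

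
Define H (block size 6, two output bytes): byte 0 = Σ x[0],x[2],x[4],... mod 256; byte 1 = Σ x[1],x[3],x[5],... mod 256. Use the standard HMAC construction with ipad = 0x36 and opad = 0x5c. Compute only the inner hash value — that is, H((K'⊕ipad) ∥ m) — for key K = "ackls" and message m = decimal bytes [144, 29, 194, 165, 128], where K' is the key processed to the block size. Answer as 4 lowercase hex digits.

cba7

Key "ackls" = 61 63 6b 6c 73 is 5 bytes ≤ B = 6; zero-pad to 6 bytes: K' = 61 63 6b 6c 73 00.
K' ⊕ ipad = 57 55 5d 5a 45 36.
Inner input = 57 55 5d 5a 45 36 ∥ 90 1d c2 a5 80.
Inner hash: even-index sum = 715 mod 256 = 203; odd-index sum = 423 mod 256 = 167 → cb a7.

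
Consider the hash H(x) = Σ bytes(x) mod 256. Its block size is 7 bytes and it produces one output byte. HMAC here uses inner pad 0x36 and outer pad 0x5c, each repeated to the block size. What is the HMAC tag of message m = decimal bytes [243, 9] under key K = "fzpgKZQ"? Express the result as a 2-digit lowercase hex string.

70

Key "fzpgKZQ" = 66 7a 70 67 4b 5a 51 is exactly B = 7 bytes: K' = 66 7a 70 67 4b 5a 51.
K' ⊕ ipad = 50 4c 46 51 7d 6c 67.  K' ⊕ opad = 3a 26 2c 3b 17 06 0d.
Inner input = (K'⊕ipad) ∥ m = 50 4c 46 51 7d 6c 67 ∥ f3 09.
Inner hash: sum = 80+76+70+81+125+108+103+243+9 = 895; mod 256 = 127 → 7f.
Outer input = (K'⊕opad) ∥ inner = 3a 26 2c 3b 17 06 0d ∥ 7f.
Outer hash (tag): sum = 58+38+44+59+23+6+13+127 = 368; mod 256 = 112 → 70.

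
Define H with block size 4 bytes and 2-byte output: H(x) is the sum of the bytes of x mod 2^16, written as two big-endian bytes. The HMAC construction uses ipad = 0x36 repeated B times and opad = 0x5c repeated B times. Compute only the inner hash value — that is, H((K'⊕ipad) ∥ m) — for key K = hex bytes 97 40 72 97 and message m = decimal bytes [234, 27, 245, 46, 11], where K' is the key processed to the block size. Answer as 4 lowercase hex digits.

042f

Key hex bytes 97 40 72 97 is exactly B = 4 bytes: K' = 97 40 72 97.
K' ⊕ ipad = a1 76 44 a1.
Inner input = a1 76 44 a1 ∥ ea 1b f5 2e 0b.
Inner hash: sum = 161+118+68+161+234+27+245+46+11 = 1071 → 04 2f.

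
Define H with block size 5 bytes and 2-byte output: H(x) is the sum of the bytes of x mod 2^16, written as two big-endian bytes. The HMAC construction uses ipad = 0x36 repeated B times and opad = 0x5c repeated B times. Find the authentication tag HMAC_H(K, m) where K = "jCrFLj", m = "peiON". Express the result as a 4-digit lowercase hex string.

Key "jCrFLj" = 6a 43 72 46 4c 6a is 6 bytes > B = 5, so hash it first: H(key) = 02 1b, then zero-pad to 5 bytes: K' = 02 1b 00 00 00.
K' ⊕ ipad = 34 2d 36 36 36.  K' ⊕ opad = 5e 47 5c 5c 5c.
Inner input = (K'⊕ipad) ∥ m = 34 2d 36 36 36 ∥ 70 65 69 4f 4e.
Inner hash: sum = 52+45+54+54+54+112+101+105+79+78 = 734 → 02 de.
Outer input = (K'⊕opad) ∥ inner = 5e 47 5c 5c 5c ∥ 02 de.
Outer hash (tag): sum = 94+71+92+92+92+2+222 = 665 → 02 99.

0299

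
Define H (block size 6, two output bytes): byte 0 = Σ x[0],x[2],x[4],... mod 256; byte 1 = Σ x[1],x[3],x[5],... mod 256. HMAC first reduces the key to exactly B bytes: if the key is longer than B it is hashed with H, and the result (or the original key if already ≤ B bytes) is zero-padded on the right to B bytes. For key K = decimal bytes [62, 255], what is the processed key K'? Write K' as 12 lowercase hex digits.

3eff00000000

Key decimal bytes [62, 255] = 3e ff is 2 bytes ≤ B = 6; zero-pad to 6 bytes: K' = 3e ff 00 00 00 00.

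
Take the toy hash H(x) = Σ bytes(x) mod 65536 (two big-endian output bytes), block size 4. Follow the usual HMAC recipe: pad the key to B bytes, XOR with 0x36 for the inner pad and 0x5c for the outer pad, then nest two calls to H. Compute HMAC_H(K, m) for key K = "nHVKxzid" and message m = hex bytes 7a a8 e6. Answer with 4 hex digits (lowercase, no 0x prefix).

022c

Key "nHVKxzid" = 6e 48 56 4b 78 7a 69 64 is 8 bytes > B = 4, so hash it first: H(key) = 03 16, then zero-pad to 4 bytes: K' = 03 16 00 00.
K' ⊕ ipad = 35 20 36 36.  K' ⊕ opad = 5f 4a 5c 5c.
Inner input = (K'⊕ipad) ∥ m = 35 20 36 36 ∥ 7a a8 e6.
Inner hash: sum = 53+32+54+54+122+168+230 = 713 → 02 c9.
Outer input = (K'⊕opad) ∥ inner = 5f 4a 5c 5c ∥ 02 c9.
Outer hash (tag): sum = 95+74+92+92+2+201 = 556 → 02 2c.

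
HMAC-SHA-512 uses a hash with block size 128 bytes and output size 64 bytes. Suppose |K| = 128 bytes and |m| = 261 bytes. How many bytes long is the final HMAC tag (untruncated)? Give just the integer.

64

The tag is one SHA-512 digest: 64 bytes.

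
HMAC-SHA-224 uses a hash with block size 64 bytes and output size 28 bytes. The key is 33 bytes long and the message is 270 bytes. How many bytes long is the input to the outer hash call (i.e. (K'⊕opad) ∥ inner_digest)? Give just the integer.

Key is 33 ≤ 64 bytes, zero-padded: |K'| = 64.
Outer input = (K'⊕opad) ∥ H(inner) → 64 + 28 = 92 bytes.

92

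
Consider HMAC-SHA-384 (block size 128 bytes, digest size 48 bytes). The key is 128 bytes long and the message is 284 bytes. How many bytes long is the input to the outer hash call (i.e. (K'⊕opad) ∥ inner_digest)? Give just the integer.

Key is 128 ≤ 128 bytes, zero-padded: |K'| = 128.
Outer input = (K'⊕opad) ∥ H(inner) → 128 + 48 = 176 bytes.

176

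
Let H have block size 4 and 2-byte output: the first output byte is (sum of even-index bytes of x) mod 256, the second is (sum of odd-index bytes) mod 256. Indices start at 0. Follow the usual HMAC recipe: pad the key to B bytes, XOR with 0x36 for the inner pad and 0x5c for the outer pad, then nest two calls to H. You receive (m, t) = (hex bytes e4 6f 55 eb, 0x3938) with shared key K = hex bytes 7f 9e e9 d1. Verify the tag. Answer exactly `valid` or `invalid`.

valid

Key hex bytes 7f 9e e9 d1 is exactly B = 4 bytes: K' = 7f 9e e9 d1.
K' ⊕ ipad = 49 a8 df e7; K' ⊕ opad = 23 c2 b5 8d.
Inner hash: even-index sum = 609 mod 256 = 97; odd-index sum = 745 mod 256 = 233 → 61 e9.
Outer hash (recomputed tag): even-index sum = 313 mod 256 = 57; odd-index sum = 568 mod 256 = 56 → 39 38.
Recomputed tag = 3938; claimed = 3938 → match.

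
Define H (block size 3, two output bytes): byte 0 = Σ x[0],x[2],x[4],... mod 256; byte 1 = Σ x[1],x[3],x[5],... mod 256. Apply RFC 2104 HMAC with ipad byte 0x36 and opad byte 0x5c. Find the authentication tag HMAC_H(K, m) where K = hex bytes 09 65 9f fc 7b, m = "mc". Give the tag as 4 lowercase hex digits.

Key hex bytes 09 65 9f fc 7b is 5 bytes > B = 3, so hash it first: H(key) = 23 61, then zero-pad to 3 bytes: K' = 23 61 00.
K' ⊕ ipad = 15 57 36.  K' ⊕ opad = 7f 3d 5c.
Inner input = (K'⊕ipad) ∥ m = 15 57 36 ∥ 6d 63.
Inner hash: even-index sum = 174 mod 256 = 174; odd-index sum = 196 mod 256 = 196 → ae c4.
Outer input = (K'⊕opad) ∥ inner = 7f 3d 5c ∥ ae c4.
Outer hash (tag): even-index sum = 415 mod 256 = 159; odd-index sum = 235 mod 256 = 235 → 9f eb.

9feb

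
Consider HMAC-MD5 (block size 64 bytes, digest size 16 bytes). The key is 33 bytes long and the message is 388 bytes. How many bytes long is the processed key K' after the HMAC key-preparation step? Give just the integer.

64

Key is 33 ≤ 64 bytes, zero-padded: |K'| = 64.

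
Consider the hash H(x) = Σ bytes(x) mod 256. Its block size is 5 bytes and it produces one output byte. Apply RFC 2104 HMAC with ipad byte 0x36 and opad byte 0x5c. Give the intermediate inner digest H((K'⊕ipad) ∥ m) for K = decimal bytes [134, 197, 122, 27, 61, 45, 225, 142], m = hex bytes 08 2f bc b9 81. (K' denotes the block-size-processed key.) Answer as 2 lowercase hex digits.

94

Key decimal bytes [134, 197, 122, 27, 61, 45, 225, 142] = 86 c5 7a 1b 3d 2d e1 8e is 8 bytes > B = 5, so hash it first: H(key) = b9, then zero-pad to 5 bytes: K' = b9 00 00 00 00.
K' ⊕ ipad = 8f 36 36 36 36.
Inner input = 8f 36 36 36 36 ∥ 08 2f bc b9 81.
Inner hash: sum = 143+54+54+54+54+8+47+188+185+129 = 916; mod 256 = 148 → 94.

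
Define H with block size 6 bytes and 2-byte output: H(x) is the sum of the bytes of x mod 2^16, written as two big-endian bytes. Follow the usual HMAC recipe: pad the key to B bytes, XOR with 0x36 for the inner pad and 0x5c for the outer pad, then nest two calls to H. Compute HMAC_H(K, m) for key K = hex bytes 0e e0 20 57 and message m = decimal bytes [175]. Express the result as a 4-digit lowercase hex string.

Key hex bytes 0e e0 20 57 is 4 bytes ≤ B = 6; zero-pad to 6 bytes: K' = 0e e0 20 57 00 00.
K' ⊕ ipad = 38 d6 16 61 36 36.  K' ⊕ opad = 52 bc 7c 0b 5c 5c.
Inner input = (K'⊕ipad) ∥ m = 38 d6 16 61 36 36 ∥ af.
Inner hash: sum = 56+214+22+97+54+54+175 = 672 → 02 a0.
Outer input = (K'⊕opad) ∥ inner = 52 bc 7c 0b 5c 5c ∥ 02 a0.
Outer hash (tag): sum = 82+188+124+11+92+92+2+160 = 751 → 02 ef.

02ef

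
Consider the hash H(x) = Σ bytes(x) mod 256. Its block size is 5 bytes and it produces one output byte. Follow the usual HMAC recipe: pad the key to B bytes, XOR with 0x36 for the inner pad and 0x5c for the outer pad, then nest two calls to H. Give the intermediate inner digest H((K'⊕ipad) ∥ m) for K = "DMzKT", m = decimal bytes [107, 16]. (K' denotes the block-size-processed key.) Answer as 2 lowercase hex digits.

93

Key "DMzKT" = 44 4d 7a 4b 54 is exactly B = 5 bytes: K' = 44 4d 7a 4b 54.
K' ⊕ ipad = 72 7b 4c 7d 62.
Inner input = 72 7b 4c 7d 62 ∥ 6b 10.
Inner hash: sum = 114+123+76+125+98+107+16 = 659; mod 256 = 147 → 93.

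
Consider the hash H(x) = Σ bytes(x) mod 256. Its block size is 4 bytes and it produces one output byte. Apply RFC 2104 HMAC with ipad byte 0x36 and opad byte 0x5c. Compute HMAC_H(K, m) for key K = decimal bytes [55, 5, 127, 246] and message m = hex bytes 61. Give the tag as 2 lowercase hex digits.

2f

Key decimal bytes [55, 5, 127, 246] = 37 05 7f f6 is exactly B = 4 bytes: K' = 37 05 7f f6.
K' ⊕ ipad = 01 33 49 c0.  K' ⊕ opad = 6b 59 23 aa.
Inner input = (K'⊕ipad) ∥ m = 01 33 49 c0 ∥ 61.
Inner hash: sum = 1+51+73+192+97 = 414; mod 256 = 158 → 9e.
Outer input = (K'⊕opad) ∥ inner = 6b 59 23 aa ∥ 9e.
Outer hash (tag): sum = 107+89+35+170+158 = 559; mod 256 = 47 → 2f.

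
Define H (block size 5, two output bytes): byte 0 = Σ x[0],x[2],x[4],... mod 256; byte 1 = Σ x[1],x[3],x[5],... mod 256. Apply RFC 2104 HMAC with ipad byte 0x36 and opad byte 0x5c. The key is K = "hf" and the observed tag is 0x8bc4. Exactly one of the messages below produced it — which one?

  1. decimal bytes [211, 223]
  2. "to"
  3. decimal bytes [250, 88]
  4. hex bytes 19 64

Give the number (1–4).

4

Key "hf" = 68 66 is 2 bytes ≤ B = 5; zero-pad to 5 bytes: K' = 68 66 00 00 00.
K' ⊕ ipad = 5e 50 36 36 36; K' ⊕ opad = 34 3a 5c 5c 5c.
m1: inner = H(5e 50 36 36 36 d3 df) = a9 59; tag = H(34 3a 5c 5c 5c a9 59) = 453f
m2: inner = H(5e 50 36 36 36 74 6f) = 39 fa; tag = H(34 3a 5c 5c 5c 39 fa) = e6cf
m3: inner = H(5e 50 36 36 36 fa 58) = 22 80; tag = H(34 3a 5c 5c 5c 22 80) = 6cb8
m4: inner = H(5e 50 36 36 36 19 64) = 2e 9f; tag = H(34 3a 5c 5c 5c 2e 9f) = 8bc4 ← matches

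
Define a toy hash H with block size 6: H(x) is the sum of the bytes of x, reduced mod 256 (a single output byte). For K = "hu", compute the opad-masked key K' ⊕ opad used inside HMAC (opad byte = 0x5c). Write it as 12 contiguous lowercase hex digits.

34295c5c5c5c

Key "hu" = 68 75 is 2 bytes ≤ B = 6; zero-pad to 6 bytes: K' = 68 75 00 00 00 00.
XOR each byte with 0x5c: 68⊕5c=34, 75⊕5c=29, 00⊕5c=5c, 00⊕5c=5c, 00⊕5c=5c, 00⊕5c=5c.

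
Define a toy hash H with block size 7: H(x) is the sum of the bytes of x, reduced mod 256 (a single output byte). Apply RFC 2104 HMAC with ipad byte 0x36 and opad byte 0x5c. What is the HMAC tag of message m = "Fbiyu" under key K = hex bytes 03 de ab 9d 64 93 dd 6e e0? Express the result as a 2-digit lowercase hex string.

Key hex bytes 03 de ab 9d 64 93 dd 6e e0 is 9 bytes > B = 7, so hash it first: H(key) = 4b, then zero-pad to 7 bytes: K' = 4b 00 00 00 00 00 00.
K' ⊕ ipad = 7d 36 36 36 36 36 36.  K' ⊕ opad = 17 5c 5c 5c 5c 5c 5c.
Inner input = (K'⊕ipad) ∥ m = 7d 36 36 36 36 36 36 ∥ 46 62 69 79 75.
Inner hash: sum = 125+54+54+54+54+54+54+70+98+105+121+117 = 960; mod 256 = 192 → c0.
Outer input = (K'⊕opad) ∥ inner = 17 5c 5c 5c 5c 5c 5c ∥ c0.
Outer hash (tag): sum = 23+92+92+92+92+92+92+192 = 767; mod 256 = 255 → ff.

ff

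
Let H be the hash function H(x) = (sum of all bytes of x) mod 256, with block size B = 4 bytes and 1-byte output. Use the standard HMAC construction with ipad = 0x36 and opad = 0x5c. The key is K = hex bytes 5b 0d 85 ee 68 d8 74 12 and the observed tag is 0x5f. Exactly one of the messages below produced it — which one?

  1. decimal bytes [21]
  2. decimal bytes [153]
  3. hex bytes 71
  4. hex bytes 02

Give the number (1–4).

1

Key hex bytes 5b 0d 85 ee 68 d8 74 12 is 8 bytes > B = 4, so hash it first: H(key) = a1, then zero-pad to 4 bytes: K' = a1 00 00 00.
K' ⊕ ipad = 97 36 36 36; K' ⊕ opad = fd 5c 5c 5c.
m1: inner = H(97 36 36 36 15) = 4e; tag = H(fd 5c 5c 5c 4e) = 5f ← matches
m2: inner = H(97 36 36 36 99) = d2; tag = H(fd 5c 5c 5c d2) = e3
m3: inner = H(97 36 36 36 71) = aa; tag = H(fd 5c 5c 5c aa) = bb
m4: inner = H(97 36 36 36 02) = 3b; tag = H(fd 5c 5c 5c 3b) = 4c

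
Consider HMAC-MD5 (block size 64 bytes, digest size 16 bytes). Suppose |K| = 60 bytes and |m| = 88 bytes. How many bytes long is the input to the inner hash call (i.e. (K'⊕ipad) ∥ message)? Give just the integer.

152

Key is 60 ≤ 64 bytes, zero-padded: |K'| = 64.
Inner input = (K'⊕ipad) ∥ m → 64 + 88 = 152 bytes.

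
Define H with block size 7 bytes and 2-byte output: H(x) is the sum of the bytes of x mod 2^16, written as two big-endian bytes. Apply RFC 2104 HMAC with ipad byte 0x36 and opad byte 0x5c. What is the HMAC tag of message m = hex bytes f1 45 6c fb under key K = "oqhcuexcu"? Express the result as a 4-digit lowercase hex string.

037b

Key "oqhcuexcu" = 6f 71 68 63 75 65 78 63 75 is 9 bytes > B = 7, so hash it first: H(key) = 03 d5, then zero-pad to 7 bytes: K' = 03 d5 00 00 00 00 00.
K' ⊕ ipad = 35 e3 36 36 36 36 36.  K' ⊕ opad = 5f 89 5c 5c 5c 5c 5c.
Inner input = (K'⊕ipad) ∥ m = 35 e3 36 36 36 36 36 ∥ f1 45 6c fb.
Inner hash: sum = 53+227+54+54+54+54+54+241+69+108+251 = 1219 → 04 c3.
Outer input = (K'⊕opad) ∥ inner = 5f 89 5c 5c 5c 5c 5c ∥ 04 c3.
Outer hash (tag): sum = 95+137+92+92+92+92+92+4+195 = 891 → 03 7b.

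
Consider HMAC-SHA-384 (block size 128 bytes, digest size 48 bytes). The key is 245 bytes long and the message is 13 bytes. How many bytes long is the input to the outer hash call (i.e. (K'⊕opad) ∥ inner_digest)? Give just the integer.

Key is 245 > 128 bytes, so it is hashed to 48 bytes then zero-padded to 128: |K'| = 128.
Outer input = (K'⊕opad) ∥ H(inner) → 128 + 48 = 176 bytes.

176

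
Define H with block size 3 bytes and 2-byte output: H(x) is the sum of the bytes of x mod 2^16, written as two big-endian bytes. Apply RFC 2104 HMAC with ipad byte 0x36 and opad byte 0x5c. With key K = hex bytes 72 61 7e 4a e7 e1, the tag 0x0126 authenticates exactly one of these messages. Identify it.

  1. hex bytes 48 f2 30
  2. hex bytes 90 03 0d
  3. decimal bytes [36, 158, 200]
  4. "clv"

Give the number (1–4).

Key hex bytes 72 61 7e 4a e7 e1 is 6 bytes > B = 3, so hash it first: H(key) = 03 63, then zero-pad to 3 bytes: K' = 03 63 00.
K' ⊕ ipad = 35 55 36; K' ⊕ opad = 5f 3f 5c.
m1: inner = H(35 55 36 48 f2 30) = 02 2a; tag = H(5f 3f 5c 02 2a) = 0126 ← matches
m2: inner = H(35 55 36 90 03 0d) = 01 60; tag = H(5f 3f 5c 01 60) = 015b
m3: inner = H(35 55 36 24 9e c8) = 02 4a; tag = H(5f 3f 5c 02 4a) = 0146
m4: inner = H(35 55 36 63 6c 76) = 02 05; tag = H(5f 3f 5c 02 05) = 0101

1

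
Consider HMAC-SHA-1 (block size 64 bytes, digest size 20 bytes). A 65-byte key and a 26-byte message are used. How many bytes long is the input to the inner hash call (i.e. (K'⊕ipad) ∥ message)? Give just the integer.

90

Key is 65 > 64 bytes, so it is hashed to 20 bytes then zero-padded to 64: |K'| = 64.
Inner input = (K'⊕ipad) ∥ m → 64 + 26 = 90 bytes.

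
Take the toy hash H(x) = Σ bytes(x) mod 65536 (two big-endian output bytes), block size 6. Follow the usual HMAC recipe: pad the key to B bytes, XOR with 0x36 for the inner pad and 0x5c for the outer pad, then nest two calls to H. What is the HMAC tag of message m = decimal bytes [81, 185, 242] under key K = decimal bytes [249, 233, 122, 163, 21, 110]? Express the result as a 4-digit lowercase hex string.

Key decimal bytes [249, 233, 122, 163, 21, 110] = f9 e9 7a a3 15 6e is exactly B = 6 bytes: K' = f9 e9 7a a3 15 6e.
K' ⊕ ipad = cf df 4c 95 23 58.  K' ⊕ opad = a5 b5 26 ff 49 32.
Inner input = (K'⊕ipad) ∥ m = cf df 4c 95 23 58 ∥ 51 b9 f2.
Inner hash: sum = 207+223+76+149+35+88+81+185+242 = 1286 → 05 06.
Outer input = (K'⊕opad) ∥ inner = a5 b5 26 ff 49 32 ∥ 05 06.
Outer hash (tag): sum = 165+181+38+255+73+50+5+6 = 773 → 03 05.

0305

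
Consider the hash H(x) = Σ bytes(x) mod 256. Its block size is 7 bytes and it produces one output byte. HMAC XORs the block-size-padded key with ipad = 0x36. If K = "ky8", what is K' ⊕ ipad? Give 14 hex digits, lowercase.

Key "ky8" = 6b 79 38 is 3 bytes ≤ B = 7; zero-pad to 7 bytes: K' = 6b 79 38 00 00 00 00.
XOR each byte with 0x36: 6b⊕36=5d, 79⊕36=4f, 38⊕36=0e, 00⊕36=36, 00⊕36=36, 00⊕36=36, 00⊕36=36.

5d4f0e36363636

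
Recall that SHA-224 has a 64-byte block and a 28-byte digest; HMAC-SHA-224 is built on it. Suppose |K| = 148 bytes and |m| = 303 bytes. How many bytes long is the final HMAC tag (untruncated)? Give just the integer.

The tag is one SHA-224 digest: 28 bytes.

28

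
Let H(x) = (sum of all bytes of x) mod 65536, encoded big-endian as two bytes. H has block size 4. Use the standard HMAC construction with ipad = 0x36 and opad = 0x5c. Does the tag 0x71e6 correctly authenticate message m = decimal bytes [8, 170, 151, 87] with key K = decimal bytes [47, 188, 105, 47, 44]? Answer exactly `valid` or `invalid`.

invalid

Key decimal bytes [47, 188, 105, 47, 44] = 2f bc 69 2f 2c is 5 bytes > B = 4, so hash it first: H(key) = 01 af, then zero-pad to 4 bytes: K' = 01 af 00 00.
K' ⊕ ipad = 37 99 36 36; K' ⊕ opad = 5d f3 5c 5c.
Inner hash: sum = 55+153+54+54+8+170+151+87 = 732 → 02 dc.
Outer hash (recomputed tag): sum = 93+243+92+92+2+220 = 742 → 02 e6.
Recomputed tag = 02e6; claimed = 71e6 → mismatch.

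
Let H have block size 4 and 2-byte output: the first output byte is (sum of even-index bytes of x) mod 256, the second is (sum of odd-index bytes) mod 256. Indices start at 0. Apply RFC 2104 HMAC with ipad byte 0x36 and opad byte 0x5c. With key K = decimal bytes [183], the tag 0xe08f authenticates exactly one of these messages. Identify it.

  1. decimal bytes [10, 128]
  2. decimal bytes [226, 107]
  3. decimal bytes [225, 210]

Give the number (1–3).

2

Key decimal bytes [183] = b7 is 1 byte ≤ B = 4; zero-pad to 4 bytes: K' = b7 00 00 00.
K' ⊕ ipad = 81 36 36 36; K' ⊕ opad = eb 5c 5c 5c.
m1: inner = H(81 36 36 36 0a 80) = c1 ec; tag = H(eb 5c 5c 5c c1 ec) = 08a4
m2: inner = H(81 36 36 36 e2 6b) = 99 d7; tag = H(eb 5c 5c 5c 99 d7) = e08f ← matches
m3: inner = H(81 36 36 36 e1 d2) = 98 3e; tag = H(eb 5c 5c 5c 98 3e) = dff6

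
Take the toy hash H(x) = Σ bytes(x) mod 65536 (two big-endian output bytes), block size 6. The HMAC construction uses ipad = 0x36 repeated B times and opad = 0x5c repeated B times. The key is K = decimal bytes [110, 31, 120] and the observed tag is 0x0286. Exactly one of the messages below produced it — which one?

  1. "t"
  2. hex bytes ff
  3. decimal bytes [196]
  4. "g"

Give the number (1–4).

Key decimal bytes [110, 31, 120] = 6e 1f 78 is 3 bytes ≤ B = 6; zero-pad to 6 bytes: K' = 6e 1f 78 00 00 00.
K' ⊕ ipad = 58 29 4e 36 36 36; K' ⊕ opad = 32 43 24 5c 5c 5c.
m1: inner = H(58 29 4e 36 36 36 74) = 01 e5; tag = H(32 43 24 5c 5c 5c 01 e5) = 0293
m2: inner = H(58 29 4e 36 36 36 ff) = 02 70; tag = H(32 43 24 5c 5c 5c 02 70) = 021f
m3: inner = H(58 29 4e 36 36 36 c4) = 02 35; tag = H(32 43 24 5c 5c 5c 02 35) = 01e4
m4: inner = H(58 29 4e 36 36 36 67) = 01 d8; tag = H(32 43 24 5c 5c 5c 01 d8) = 0286 ← matches

4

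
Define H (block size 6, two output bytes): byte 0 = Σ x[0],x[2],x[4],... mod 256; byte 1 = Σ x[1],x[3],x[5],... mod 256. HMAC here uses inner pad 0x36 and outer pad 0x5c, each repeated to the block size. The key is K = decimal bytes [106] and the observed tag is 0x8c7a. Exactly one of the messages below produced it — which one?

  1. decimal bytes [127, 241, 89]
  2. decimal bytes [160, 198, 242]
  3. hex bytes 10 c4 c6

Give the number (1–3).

3

Key decimal bytes [106] = 6a is 1 byte ≤ B = 6; zero-pad to 6 bytes: K' = 6a 00 00 00 00 00.
K' ⊕ ipad = 5c 36 36 36 36 36; K' ⊕ opad = 36 5c 5c 5c 5c 5c.
m1: inner = H(5c 36 36 36 36 36 7f f1 59) = a0 93; tag = H(36 5c 5c 5c 5c 5c a0 93) = 8ea7
m2: inner = H(5c 36 36 36 36 36 a0 c6 f2) = 5a 68; tag = H(36 5c 5c 5c 5c 5c 5a 68) = 487c
m3: inner = H(5c 36 36 36 36 36 10 c4 c6) = 9e 66; tag = H(36 5c 5c 5c 5c 5c 9e 66) = 8c7a ← matches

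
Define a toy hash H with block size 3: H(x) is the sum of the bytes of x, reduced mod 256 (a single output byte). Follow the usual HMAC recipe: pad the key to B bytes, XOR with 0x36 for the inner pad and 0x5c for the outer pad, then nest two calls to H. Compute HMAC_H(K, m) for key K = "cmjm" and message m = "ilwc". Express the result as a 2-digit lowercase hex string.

5f

Key "cmjm" = 63 6d 6a 6d is 4 bytes > B = 3, so hash it first: H(key) = a7, then zero-pad to 3 bytes: K' = a7 00 00.
K' ⊕ ipad = 91 36 36.  K' ⊕ opad = fb 5c 5c.
Inner input = (K'⊕ipad) ∥ m = 91 36 36 ∥ 69 6c 77 63.
Inner hash: sum = 145+54+54+105+108+119+99 = 684; mod 256 = 172 → ac.
Outer input = (K'⊕opad) ∥ inner = fb 5c 5c ∥ ac.
Outer hash (tag): sum = 251+92+92+172 = 607; mod 256 = 95 → 5f.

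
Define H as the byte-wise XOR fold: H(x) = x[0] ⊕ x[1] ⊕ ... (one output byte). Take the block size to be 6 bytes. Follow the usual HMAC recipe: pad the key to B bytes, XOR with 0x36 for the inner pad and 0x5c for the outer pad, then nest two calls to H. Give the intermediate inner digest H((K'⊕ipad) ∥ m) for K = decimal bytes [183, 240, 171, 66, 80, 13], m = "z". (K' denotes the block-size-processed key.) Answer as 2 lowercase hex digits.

Key decimal bytes [183, 240, 171, 66, 80, 13] = b7 f0 ab 42 50 0d is exactly B = 6 bytes: K' = b7 f0 ab 42 50 0d.
K' ⊕ ipad = 81 c6 9d 74 66 3b.
Inner input = 81 c6 9d 74 66 3b ∥ 7a.
Inner hash: XOR 81⊕c6⊕9d⊕74⊕66⊕3b⊕7a = 89.

89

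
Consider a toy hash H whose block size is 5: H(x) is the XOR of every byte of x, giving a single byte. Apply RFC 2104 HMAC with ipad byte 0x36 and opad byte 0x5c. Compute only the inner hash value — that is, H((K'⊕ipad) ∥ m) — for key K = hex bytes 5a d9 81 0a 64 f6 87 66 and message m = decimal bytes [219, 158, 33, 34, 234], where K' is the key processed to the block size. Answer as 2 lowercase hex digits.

e1

Key hex bytes 5a d9 81 0a 64 f6 87 66 is 8 bytes > B = 5, so hash it first: H(key) = 7b, then zero-pad to 5 bytes: K' = 7b 00 00 00 00.
K' ⊕ ipad = 4d 36 36 36 36.
Inner input = 4d 36 36 36 36 ∥ db 9e 21 22 ea.
Inner hash: XOR 4d⊕36⊕36⊕36⊕36⊕db⊕9e⊕21⊕22⊕ea = e1.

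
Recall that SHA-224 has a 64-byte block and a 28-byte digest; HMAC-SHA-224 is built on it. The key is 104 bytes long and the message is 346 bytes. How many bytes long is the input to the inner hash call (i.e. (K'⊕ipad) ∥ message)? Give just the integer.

Key is 104 > 64 bytes, so it is hashed to 28 bytes then zero-padded to 64: |K'| = 64.
Inner input = (K'⊕ipad) ∥ m → 64 + 346 = 410 bytes.

410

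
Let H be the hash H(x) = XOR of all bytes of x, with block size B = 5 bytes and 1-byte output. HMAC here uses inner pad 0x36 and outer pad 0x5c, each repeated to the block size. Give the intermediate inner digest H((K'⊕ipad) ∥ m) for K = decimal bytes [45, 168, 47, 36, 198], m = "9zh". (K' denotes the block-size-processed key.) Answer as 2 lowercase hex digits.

55

Key decimal bytes [45, 168, 47, 36, 198] = 2d a8 2f 24 c6 is exactly B = 5 bytes: K' = 2d a8 2f 24 c6.
K' ⊕ ipad = 1b 9e 19 12 f0.
Inner input = 1b 9e 19 12 f0 ∥ 39 7a 68.
Inner hash: XOR 1b⊕9e⊕19⊕12⊕f0⊕39⊕7a⊕68 = 55.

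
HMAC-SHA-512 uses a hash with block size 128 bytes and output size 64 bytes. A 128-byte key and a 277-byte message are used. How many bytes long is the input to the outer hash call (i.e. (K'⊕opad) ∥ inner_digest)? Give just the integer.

Key is 128 ≤ 128 bytes, zero-padded: |K'| = 128.
Outer input = (K'⊕opad) ∥ H(inner) → 128 + 64 = 192 bytes.

192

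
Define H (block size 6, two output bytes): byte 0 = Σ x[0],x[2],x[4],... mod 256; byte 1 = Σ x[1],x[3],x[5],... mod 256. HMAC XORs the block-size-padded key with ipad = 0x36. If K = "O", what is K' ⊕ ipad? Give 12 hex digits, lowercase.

Key "O" = 4f is 1 byte ≤ B = 6; zero-pad to 6 bytes: K' = 4f 00 00 00 00 00.
XOR each byte with 0x36: 4f⊕36=79, 00⊕36=36, 00⊕36=36, 00⊕36=36, 00⊕36=36, 00⊕36=36.

793636363636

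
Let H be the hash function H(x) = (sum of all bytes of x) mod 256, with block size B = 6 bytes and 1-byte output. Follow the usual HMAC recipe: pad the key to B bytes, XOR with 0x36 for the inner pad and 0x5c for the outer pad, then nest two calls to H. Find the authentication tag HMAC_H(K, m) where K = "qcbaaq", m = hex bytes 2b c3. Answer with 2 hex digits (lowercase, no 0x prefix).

Key "qcbaaq" = 71 63 62 61 61 71 is exactly B = 6 bytes: K' = 71 63 62 61 61 71.
K' ⊕ ipad = 47 55 54 57 57 47.  K' ⊕ opad = 2d 3f 3e 3d 3d 2d.
Inner input = (K'⊕ipad) ∥ m = 47 55 54 57 57 47 ∥ 2b c3.
Inner hash: sum = 71+85+84+87+87+71+43+195 = 723; mod 256 = 211 → d3.
Outer input = (K'⊕opad) ∥ inner = 2d 3f 3e 3d 3d 2d ∥ d3.
Outer hash (tag): sum = 45+63+62+61+61+45+211 = 548; mod 256 = 36 → 24.

24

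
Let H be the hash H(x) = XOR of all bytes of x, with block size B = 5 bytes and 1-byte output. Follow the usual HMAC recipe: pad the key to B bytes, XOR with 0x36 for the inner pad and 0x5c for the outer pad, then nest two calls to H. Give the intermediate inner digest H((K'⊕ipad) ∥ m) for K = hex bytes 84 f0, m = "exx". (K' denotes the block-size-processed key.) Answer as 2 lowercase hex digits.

27

Key hex bytes 84 f0 is 2 bytes ≤ B = 5; zero-pad to 5 bytes: K' = 84 f0 00 00 00.
K' ⊕ ipad = b2 c6 36 36 36.
Inner input = b2 c6 36 36 36 ∥ 65 78 78.
Inner hash: XOR b2⊕c6⊕36⊕36⊕36⊕65⊕78⊕78 = 27.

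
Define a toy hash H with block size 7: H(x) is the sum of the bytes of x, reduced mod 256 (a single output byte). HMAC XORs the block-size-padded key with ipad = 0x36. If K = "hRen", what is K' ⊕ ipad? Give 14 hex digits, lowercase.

5e645358363636

Key "hRen" = 68 52 65 6e is 4 bytes ≤ B = 7; zero-pad to 7 bytes: K' = 68 52 65 6e 00 00 00.
XOR each byte with 0x36: 68⊕36=5e, 52⊕36=64, 65⊕36=53, 6e⊕36=58, 00⊕36=36, 00⊕36=36, 00⊕36=36.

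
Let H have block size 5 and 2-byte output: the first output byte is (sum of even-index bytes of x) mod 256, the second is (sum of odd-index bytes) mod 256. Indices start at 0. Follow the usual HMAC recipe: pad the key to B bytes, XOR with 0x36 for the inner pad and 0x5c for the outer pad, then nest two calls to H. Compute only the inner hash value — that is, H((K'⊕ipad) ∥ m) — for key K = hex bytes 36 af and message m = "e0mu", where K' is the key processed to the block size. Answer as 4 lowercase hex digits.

11a1

Key hex bytes 36 af is 2 bytes ≤ B = 5; zero-pad to 5 bytes: K' = 36 af 00 00 00.
K' ⊕ ipad = 00 99 36 36 36.
Inner input = 00 99 36 36 36 ∥ 65 30 6d 75.
Inner hash: even-index sum = 273 mod 256 = 17; odd-index sum = 417 mod 256 = 161 → 11 a1.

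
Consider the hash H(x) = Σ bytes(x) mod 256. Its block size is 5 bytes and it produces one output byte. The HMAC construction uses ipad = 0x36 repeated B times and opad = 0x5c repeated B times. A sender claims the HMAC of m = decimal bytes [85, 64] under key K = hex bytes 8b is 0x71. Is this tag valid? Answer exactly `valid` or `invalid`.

Key hex bytes 8b is 1 byte ≤ B = 5; zero-pad to 5 bytes: K' = 8b 00 00 00 00.
K' ⊕ ipad = bd 36 36 36 36; K' ⊕ opad = d7 5c 5c 5c 5c.
Inner hash: sum = 189+54+54+54+54+85+64 = 554; mod 256 = 42 → 2a.
Outer hash (recomputed tag): sum = 215+92+92+92+92+42 = 625; mod 256 = 113 → 71.
Recomputed tag = 71; claimed = 71 → match.

valid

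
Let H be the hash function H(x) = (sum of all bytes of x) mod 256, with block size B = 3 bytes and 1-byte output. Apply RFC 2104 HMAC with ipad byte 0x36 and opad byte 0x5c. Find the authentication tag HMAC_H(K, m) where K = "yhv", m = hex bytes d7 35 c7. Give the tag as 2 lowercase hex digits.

Key "yhv" = 79 68 76 is exactly B = 3 bytes: K' = 79 68 76.
K' ⊕ ipad = 4f 5e 40.  K' ⊕ opad = 25 34 2a.
Inner input = (K'⊕ipad) ∥ m = 4f 5e 40 ∥ d7 35 c7.
Inner hash: sum = 79+94+64+215+53+199 = 704; mod 256 = 192 → c0.
Outer input = (K'⊕opad) ∥ inner = 25 34 2a ∥ c0.
Outer hash (tag): sum = 37+52+42+192 = 323; mod 256 = 67 → 43.

43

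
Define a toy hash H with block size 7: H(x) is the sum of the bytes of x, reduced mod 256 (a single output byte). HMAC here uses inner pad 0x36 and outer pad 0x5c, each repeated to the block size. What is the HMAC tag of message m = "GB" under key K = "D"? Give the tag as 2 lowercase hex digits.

7f

Key "D" = 44 is 1 byte ≤ B = 7; zero-pad to 7 bytes: K' = 44 00 00 00 00 00 00.
K' ⊕ ipad = 72 36 36 36 36 36 36.  K' ⊕ opad = 18 5c 5c 5c 5c 5c 5c.
Inner input = (K'⊕ipad) ∥ m = 72 36 36 36 36 36 36 ∥ 47 42.
Inner hash: sum = 114+54+54+54+54+54+54+71+66 = 575; mod 256 = 63 → 3f.
Outer input = (K'⊕opad) ∥ inner = 18 5c 5c 5c 5c 5c 5c ∥ 3f.
Outer hash (tag): sum = 24+92+92+92+92+92+92+63 = 639; mod 256 = 127 → 7f.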